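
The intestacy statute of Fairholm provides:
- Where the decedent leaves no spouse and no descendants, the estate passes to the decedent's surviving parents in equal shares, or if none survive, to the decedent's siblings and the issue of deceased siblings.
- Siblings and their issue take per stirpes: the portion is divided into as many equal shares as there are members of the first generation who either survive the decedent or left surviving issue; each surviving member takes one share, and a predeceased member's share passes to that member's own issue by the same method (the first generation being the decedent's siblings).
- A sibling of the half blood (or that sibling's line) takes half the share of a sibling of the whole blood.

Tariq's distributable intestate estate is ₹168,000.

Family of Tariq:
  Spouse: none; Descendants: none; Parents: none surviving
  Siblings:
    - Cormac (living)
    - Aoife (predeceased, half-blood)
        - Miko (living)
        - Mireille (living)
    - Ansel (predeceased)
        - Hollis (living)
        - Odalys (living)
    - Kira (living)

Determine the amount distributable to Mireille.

The entire ₹168,000 passes to the siblings and their issue.
Counting each half-blood sibling's line as half a unit, there are 7/2 units in ₹168,000, so one unit is ₹48,000. Whole-blood lines (Cormac, Ansel, and Kira) take ₹48,000 each; half-blood lines (Aoife) take ₹24,000 each.
Aoife's share (₹24,000) is divided into 2 shares of ₹12,000: Miko and Mireille each take ₹12,000.
Ansel's share (₹48,000) is divided into 2 shares of ₹24,000: Hollis and Odalys each take ₹24,000.

Mireille receives ₹12,000.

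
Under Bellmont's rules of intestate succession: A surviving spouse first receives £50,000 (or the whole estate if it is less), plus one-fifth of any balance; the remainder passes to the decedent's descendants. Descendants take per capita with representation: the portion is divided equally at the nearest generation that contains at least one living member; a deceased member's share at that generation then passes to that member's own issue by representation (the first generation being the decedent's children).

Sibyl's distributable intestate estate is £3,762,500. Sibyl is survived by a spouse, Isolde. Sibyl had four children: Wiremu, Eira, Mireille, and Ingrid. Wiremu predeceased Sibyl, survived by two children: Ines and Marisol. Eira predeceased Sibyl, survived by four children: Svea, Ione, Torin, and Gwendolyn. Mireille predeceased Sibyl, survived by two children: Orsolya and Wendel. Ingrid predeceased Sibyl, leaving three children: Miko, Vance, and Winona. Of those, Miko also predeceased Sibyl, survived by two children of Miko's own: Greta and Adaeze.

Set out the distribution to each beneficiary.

Isolde: £792,500; Ines: £270,000; Marisol: £270,000; Svea: £270,000; Ione: £270,000; Torin: £270,000; Gwendolyn: £270,000; Orsolya: £270,000; Wendel: £270,000; Greta: £135,000; Adaeze: £135,000; Vance: £270,000; Winona: £270,000

Isolde first takes £50,000, leaving a balance of £3,712,500. Isolde then takes one-fifth of the balance (£742,500), for a total of £792,500. The remaining £2,970,000 passes to the descendants.
No child survives, so the initial division is made at the grandchildren's generation.
The descendants' portion (£2,970,000) is divided into 11 shares of £270,000: Ines, Marisol, Svea, Ione, Torin, Gwendolyn, Orsolya, Wendel, Vance, and Winona each take £270,000; Miko's £270,000 share passes to Miko's issue.
Miko's share (£270,000) is divided into 2 shares of £135,000: Greta and Adaeze each take £135,000.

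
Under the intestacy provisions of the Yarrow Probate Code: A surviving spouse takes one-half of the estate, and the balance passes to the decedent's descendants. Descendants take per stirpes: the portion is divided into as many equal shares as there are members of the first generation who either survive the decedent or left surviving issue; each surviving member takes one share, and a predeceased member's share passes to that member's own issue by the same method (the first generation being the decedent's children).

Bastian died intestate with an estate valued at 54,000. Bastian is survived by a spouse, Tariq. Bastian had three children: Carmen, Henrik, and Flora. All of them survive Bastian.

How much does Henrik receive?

Henrik receives 9,000.

Tariq takes one-half of 54,000 = 27,000. The remaining 27,000 passes to the descendants.
The descendants' portion (27,000) is divided into 3 shares of 9,000: Carmen, Henrik, and Flora each take 9,000.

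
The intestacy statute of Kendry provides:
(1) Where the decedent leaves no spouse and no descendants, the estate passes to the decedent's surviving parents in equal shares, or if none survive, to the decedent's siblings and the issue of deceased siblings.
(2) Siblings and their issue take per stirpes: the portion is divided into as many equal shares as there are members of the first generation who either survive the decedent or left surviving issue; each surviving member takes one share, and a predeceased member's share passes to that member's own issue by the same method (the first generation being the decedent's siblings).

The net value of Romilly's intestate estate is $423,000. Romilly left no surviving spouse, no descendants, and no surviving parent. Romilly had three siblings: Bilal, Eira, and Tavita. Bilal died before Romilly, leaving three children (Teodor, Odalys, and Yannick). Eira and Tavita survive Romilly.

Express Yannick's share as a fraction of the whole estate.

The entire $423,000 passes to the siblings and their issue.
That amount ($423,000) is divided into 3 shares of $141,000: Eira and Tavita each take $141,000; Bilal's $141,000 share passes to Bilal's issue.
Bilal's share ($141,000) is divided into 3 shares of $47,000: Teodor, Odalys, and Yannick each take $47,000.

Yannick receives 1/9 of the estate.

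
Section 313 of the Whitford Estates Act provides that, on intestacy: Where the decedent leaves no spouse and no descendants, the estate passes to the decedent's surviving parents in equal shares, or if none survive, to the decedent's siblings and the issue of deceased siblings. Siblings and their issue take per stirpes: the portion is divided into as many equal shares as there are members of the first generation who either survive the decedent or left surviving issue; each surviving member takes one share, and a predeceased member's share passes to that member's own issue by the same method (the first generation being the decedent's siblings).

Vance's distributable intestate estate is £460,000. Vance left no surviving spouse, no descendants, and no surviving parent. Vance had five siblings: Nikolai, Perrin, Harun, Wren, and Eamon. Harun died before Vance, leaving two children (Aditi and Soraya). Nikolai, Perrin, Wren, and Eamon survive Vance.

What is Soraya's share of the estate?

Soraya receives £46,000.

The entire £460,000 passes to the siblings and their issue.
That amount (£460,000) is divided into 5 shares of £92,000: Nikolai, Perrin, Wren, and Eamon each take £92,000; Harun's £92,000 share passes to Harun's issue.
Harun's share (£92,000) is divided into 2 shares of £46,000: Aditi and Soraya each take £46,000.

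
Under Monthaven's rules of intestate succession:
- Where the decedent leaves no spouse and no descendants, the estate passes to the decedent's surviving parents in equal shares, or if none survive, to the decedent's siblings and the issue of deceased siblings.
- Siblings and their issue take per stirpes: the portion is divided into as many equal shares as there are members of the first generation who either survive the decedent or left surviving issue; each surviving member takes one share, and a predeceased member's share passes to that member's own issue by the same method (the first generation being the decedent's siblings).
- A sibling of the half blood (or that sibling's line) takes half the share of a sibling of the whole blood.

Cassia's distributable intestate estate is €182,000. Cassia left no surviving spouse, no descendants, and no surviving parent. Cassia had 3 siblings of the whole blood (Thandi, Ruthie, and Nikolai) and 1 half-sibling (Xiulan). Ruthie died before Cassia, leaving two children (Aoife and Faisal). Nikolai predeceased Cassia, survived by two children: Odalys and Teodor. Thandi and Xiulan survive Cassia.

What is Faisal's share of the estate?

The entire €182,000 passes to the siblings and their issue.
Counting each half-blood sibling's line as half a unit, there are 7/2 units in €182,000, so one unit is €52,000. Whole-blood lines (Thandi, Ruthie, and Nikolai) take €52,000 each; half-blood lines (Xiulan) take €26,000 each.
Ruthie's share (€52,000) is divided into 2 shares of €26,000: Aoife and Faisal each take €26,000.
Nikolai's share (€52,000) is divided into 2 shares of €26,000: Odalys and Teodor each take €26,000.

Faisal receives €26,000.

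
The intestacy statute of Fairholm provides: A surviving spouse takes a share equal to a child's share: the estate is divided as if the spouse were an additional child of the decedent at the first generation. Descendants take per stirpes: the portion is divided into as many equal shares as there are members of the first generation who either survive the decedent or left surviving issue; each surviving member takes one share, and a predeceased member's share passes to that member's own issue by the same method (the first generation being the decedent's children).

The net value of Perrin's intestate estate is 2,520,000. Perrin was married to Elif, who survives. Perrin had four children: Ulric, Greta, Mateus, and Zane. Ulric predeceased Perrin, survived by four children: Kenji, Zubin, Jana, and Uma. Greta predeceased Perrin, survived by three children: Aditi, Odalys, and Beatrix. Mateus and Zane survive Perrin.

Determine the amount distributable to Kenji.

The spouse counts as an additional share at the children's level, so there are 5 primary shares of 504,000. Elif takes one such share (504,000).
The children's combined portion (2,016,000) is divided into 4 shares of 504,000: Mateus and Zane each take 504,000; Ulric's 504,000 share passes to Ulric's issue; Greta's 504,000 share passes to Greta's issue.
Ulric's share (504,000) is divided into 4 shares of 126,000: Kenji, Zubin, Jana, and Uma each take 126,000.
Greta's share (504,000) is divided into 3 shares of 168,000: Aditi, Odalys, and Beatrix each take 168,000.

Kenji receives 126,000.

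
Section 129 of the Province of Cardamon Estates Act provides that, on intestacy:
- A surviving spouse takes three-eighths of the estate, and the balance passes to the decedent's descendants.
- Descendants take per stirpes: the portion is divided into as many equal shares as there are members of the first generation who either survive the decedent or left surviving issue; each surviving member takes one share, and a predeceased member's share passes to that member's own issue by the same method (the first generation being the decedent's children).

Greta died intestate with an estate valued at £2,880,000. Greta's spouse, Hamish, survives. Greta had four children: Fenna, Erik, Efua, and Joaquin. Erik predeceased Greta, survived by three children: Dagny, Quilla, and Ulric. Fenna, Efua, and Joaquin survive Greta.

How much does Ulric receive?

Ulric receives £150,000.

Hamish takes three-eighths of £2,880,000 = £1,080,000. The remaining £1,800,000 passes to the descendants.
The descendants' portion (£1,800,000) is divided into 4 shares of £450,000: Fenna, Efua, and Joaquin each take £450,000; Erik's £450,000 share passes to Erik's issue.
Erik's share (£450,000) is divided into 3 shares of £150,000: Dagny, Quilla, and Ulric each take £150,000.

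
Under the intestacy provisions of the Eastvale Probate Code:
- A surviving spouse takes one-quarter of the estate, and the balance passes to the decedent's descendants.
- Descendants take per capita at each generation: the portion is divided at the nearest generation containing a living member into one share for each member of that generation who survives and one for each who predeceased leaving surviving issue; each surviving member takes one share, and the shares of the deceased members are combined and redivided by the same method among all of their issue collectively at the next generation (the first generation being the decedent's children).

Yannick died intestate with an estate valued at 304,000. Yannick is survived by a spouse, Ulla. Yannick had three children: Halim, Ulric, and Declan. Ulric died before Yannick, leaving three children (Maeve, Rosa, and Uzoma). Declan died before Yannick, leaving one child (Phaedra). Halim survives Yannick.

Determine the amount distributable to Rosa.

Rosa receives 38,000.

Ulla takes one-quarter of 304,000 = 76,000. The remaining 228,000 passes to the descendants.
The descendants' portion (228,000) is divided at the children's generation into 3 shares of 76,000. Halim takes 76,000. The 2 shares of the deceased (Ulric and Declan) are combined into a pool of 152,000.
That pool (152,000) is divided at the grandchildren's generation equally among Maeve, Rosa, Uzoma, and Phaedra: 38,000 each.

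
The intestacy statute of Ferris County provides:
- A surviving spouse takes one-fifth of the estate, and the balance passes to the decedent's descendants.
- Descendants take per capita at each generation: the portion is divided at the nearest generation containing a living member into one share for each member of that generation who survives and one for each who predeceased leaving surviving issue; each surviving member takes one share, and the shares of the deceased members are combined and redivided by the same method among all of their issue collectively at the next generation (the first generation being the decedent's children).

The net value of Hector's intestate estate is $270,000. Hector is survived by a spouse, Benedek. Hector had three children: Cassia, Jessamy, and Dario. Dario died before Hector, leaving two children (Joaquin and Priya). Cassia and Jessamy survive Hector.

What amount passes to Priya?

Benedek takes one-fifth of $270,000 = $54,000. The remaining $216,000 passes to the descendants.
The descendants' portion ($216,000) is divided at the children's generation into 3 shares of $72,000. Cassia and Jessamy each take $72,000. The remaining share for the deceased Dario ($72,000) is carried to the next generation.
That pool ($72,000) is divided at the grandchildren's generation equally among Joaquin and Priya: $36,000 each.

Priya receives $36,000.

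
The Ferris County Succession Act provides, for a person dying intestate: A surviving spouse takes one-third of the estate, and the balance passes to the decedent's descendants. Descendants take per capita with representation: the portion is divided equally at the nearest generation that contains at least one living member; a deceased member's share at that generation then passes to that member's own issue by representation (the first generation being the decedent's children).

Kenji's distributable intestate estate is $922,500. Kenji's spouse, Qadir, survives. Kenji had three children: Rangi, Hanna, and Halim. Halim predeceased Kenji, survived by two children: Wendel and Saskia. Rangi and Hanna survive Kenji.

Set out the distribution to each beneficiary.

Qadir: $307,500; Rangi: $205,000; Hanna: $205,000; Wendel: $102,500; Saskia: $102,500

Qadir takes one-third of $922,500 = $307,500. The remaining $615,000 passes to the descendants.
The descendants' portion ($615,000) is divided into 3 shares of $205,000: Rangi and Hanna each take $205,000; Halim's $205,000 share passes to Halim's issue.
Halim's share ($205,000) is divided into 2 shares of $102,500: Wendel and Saskia each take $102,500.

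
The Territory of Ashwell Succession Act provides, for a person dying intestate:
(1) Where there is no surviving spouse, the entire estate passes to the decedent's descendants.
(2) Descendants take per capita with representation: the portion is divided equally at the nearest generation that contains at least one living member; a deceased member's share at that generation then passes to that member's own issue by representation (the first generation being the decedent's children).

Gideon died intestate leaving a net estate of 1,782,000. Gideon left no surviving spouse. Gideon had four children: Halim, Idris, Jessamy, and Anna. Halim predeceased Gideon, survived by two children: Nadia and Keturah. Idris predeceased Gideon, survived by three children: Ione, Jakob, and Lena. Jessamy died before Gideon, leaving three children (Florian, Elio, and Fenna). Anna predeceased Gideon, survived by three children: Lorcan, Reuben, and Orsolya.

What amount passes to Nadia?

The entire 1,782,000 passes to the descendants.
No child survives, so the initial division is made at the grandchildren's generation.
That amount (1,782,000) is divided into 11 shares of 162,000: Nadia, Keturah, Ione, Jakob, Lena, Florian, Elio, Fenna, Lorcan, Reuben, and Orsolya each take 162,000.

Nadia receives 162,000.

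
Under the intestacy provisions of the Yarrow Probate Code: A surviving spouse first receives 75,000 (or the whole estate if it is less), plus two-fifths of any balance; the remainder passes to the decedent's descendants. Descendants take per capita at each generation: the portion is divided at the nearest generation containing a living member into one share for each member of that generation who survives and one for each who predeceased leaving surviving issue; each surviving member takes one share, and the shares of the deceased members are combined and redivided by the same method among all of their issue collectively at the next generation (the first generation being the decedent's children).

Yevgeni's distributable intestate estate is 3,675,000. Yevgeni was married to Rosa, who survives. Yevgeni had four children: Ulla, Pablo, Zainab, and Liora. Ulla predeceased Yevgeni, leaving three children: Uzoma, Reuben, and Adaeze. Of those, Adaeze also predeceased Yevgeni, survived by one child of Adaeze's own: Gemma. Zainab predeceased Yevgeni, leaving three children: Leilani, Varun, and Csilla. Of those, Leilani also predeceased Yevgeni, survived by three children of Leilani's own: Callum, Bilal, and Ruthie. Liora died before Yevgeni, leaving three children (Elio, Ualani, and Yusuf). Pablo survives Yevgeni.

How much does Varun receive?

Rosa first takes 75,000, leaving a balance of 3,600,000. Rosa then takes two-fifths of the balance (1,440,000), for a total of 1,515,000. The remaining 2,160,000 passes to the descendants.
The descendants' portion (2,160,000) is divided at the children's generation into 4 shares of 540,000. Pablo takes 540,000. The 3 shares of the deceased (Ulla, Zainab, and Liora) are combined into a pool of 1,620,000.
That pool (1,620,000) is divided at the grandchildren's generation into 9 shares of 180,000. Uzoma, Reuben, Varun, Csilla, Elio, Ualani, and Yusuf each take 180,000. The 2 shares of the deceased (Adaeze and Leilani) are combined into a pool of 360,000.
That pool (360,000) is divided at the great-grandchildren's generation equally among Gemma, Callum, Bilal, and Ruthie: 90,000 each.

Varun receives 180,000.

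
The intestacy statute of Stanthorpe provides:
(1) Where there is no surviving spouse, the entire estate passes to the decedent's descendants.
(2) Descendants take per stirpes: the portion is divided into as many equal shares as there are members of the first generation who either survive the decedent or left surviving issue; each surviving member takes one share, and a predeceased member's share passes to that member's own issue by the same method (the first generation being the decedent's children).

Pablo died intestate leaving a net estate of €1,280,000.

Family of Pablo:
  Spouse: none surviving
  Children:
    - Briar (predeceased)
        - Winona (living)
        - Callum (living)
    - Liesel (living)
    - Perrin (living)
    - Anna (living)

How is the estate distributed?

Winona: €160,000; Callum: €160,000; Liesel: €320,000; Perrin: €320,000; Anna: €320,000

The entire €1,280,000 passes to the descendants.
That amount (€1,280,000) is divided into 4 shares of €320,000: Liesel, Perrin, and Anna each take €320,000; Briar's €320,000 share passes to Briar's issue.
Briar's share (€320,000) is divided into 2 shares of €160,000: Winona and Callum each take €160,000.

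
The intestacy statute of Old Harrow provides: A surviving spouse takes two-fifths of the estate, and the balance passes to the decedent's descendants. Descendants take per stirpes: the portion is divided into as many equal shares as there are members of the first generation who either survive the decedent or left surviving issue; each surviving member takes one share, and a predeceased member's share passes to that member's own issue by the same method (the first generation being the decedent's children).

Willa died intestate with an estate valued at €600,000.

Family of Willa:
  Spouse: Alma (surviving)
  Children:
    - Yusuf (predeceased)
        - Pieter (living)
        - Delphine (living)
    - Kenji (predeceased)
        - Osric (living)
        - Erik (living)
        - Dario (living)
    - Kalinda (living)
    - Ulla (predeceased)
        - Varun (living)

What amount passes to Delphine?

Alma takes two-fifths of €600,000 = €240,000. The remaining €360,000 passes to the descendants.
The descendants' portion (€360,000) is divided into 4 shares of €90,000: Kalinda takes €90,000; Yusuf's €90,000 share passes to Yusuf's issue; Kenji's €90,000 share passes to Kenji's issue; Ulla's €90,000 share passes to Ulla's issue.
Yusuf's share (€90,000) is divided into 2 shares of €45,000: Pieter and Delphine each take €45,000.
Kenji's share (€90,000) is divided into 3 shares of €30,000: Osric, Erik, and Dario each take €30,000.
Ulla's share (€90,000) passes entirely to Varun.

Delphine receives €45,000.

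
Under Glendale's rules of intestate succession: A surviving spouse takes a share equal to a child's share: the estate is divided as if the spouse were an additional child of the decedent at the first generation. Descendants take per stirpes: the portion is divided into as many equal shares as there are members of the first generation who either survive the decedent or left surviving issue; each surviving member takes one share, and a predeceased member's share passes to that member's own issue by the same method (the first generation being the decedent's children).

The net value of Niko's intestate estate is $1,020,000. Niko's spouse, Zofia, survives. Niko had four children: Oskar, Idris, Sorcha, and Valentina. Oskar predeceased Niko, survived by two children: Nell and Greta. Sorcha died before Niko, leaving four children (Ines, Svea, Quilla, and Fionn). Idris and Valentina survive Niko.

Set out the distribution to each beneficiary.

Zofia: $204,000; Nell: $102,000; Greta: $102,000; Idris: $204,000; Ines: $51,000; Svea: $51,000; Quilla: $51,000; Fionn: $51,000; Valentina: $204,000

The spouse counts as an additional share at the children's level, so there are 5 primary shares of $204,000. Zofia takes one such share ($204,000).
The children's combined portion ($816,000) is divided into 4 shares of $204,000: Idris and Valentina each take $204,000; Oskar's $204,000 share passes to Oskar's issue; Sorcha's $204,000 share passes to Sorcha's issue.
Oskar's share ($204,000) is divided into 2 shares of $102,000: Nell and Greta each take $102,000.
Sorcha's share ($204,000) is divided into 4 shares of $51,000: Ines, Svea, Quilla, and Fionn each take $51,000.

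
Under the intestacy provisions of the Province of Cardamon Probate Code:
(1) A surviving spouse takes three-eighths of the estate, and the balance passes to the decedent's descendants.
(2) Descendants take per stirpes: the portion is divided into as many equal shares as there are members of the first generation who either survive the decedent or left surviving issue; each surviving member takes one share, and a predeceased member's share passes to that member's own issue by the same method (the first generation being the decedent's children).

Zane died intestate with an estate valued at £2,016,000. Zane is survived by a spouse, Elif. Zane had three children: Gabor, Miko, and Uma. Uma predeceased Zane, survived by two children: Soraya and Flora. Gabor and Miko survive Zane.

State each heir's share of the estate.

Elif: £756,000; Gabor: £420,000; Miko: £420,000; Soraya: £210,000; Flora: £210,000

Elif takes three-eighths of £2,016,000 = £756,000. The remaining £1,260,000 passes to the descendants.
The descendants' portion (£1,260,000) is divided into 3 shares of £420,000: Gabor and Miko each take £420,000; Uma's £420,000 share passes to Uma's issue.
Uma's share (£420,000) is divided into 2 shares of £210,000: Soraya and Flora each take £210,000.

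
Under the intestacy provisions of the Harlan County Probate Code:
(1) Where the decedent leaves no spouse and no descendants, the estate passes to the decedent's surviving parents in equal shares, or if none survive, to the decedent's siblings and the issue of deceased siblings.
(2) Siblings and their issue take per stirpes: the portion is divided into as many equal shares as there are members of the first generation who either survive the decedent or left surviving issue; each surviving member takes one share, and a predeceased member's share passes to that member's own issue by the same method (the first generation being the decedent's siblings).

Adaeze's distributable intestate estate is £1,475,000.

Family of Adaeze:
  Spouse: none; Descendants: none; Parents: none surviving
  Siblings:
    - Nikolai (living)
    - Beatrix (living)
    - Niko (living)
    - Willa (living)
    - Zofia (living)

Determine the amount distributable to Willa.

The entire £1,475,000 passes to the siblings and their issue.
That amount (£1,475,000) is divided into 5 shares of £295,000: Nikolai, Beatrix, Niko, Willa, and Zofia each take £295,000.

Willa receives £295,000.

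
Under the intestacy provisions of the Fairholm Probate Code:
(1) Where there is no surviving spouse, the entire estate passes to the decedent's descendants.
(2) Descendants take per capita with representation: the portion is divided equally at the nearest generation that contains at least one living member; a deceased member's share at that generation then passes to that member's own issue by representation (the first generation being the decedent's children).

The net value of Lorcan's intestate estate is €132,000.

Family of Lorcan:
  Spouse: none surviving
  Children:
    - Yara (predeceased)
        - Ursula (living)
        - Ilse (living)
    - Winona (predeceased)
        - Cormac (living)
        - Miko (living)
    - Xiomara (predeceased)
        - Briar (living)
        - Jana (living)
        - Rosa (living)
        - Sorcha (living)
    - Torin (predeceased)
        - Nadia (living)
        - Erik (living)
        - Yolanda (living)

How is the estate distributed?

Ursula: €12,000; Ilse: €12,000; Cormac: €12,000; Miko: €12,000; Briar: €12,000; Jana: €12,000; Rosa: €12,000; Sorcha: €12,000; Nadia: €12,000; Erik: €12,000; Yolanda: €12,000

The entire €132,000 passes to the descendants.
No child survives, so the initial division is made at the grandchildren's generation.
That amount (€132,000) is divided into 11 shares of €12,000: Ursula, Ilse, Cormac, Miko, Briar, Jana, Rosa, Sorcha, Nadia, Erik, and Yolanda each take €12,000.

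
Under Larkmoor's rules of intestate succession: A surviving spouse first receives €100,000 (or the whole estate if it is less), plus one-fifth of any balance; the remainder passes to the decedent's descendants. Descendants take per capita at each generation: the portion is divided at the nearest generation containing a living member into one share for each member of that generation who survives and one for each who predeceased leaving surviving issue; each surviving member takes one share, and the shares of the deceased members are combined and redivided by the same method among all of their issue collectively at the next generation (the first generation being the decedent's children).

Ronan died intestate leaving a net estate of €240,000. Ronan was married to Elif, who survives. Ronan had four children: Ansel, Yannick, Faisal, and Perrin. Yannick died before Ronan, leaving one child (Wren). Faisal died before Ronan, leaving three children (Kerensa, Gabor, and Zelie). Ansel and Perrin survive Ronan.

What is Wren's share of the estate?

Elif first takes €100,000, leaving a balance of €140,000. Elif then takes one-fifth of the balance (€28,000), for a total of €128,000. The remaining €112,000 passes to the descendants.
The descendants' portion (€112,000) is divided at the children's generation into 4 shares of €28,000. Ansel and Perrin each take €28,000. The 2 shares of the deceased (Yannick and Faisal) are combined into a pool of €56,000.
That pool (€56,000) is divided at the grandchildren's generation equally among Wren, Kerensa, Gabor, and Zelie: €14,000 each.

Wren receives €14,000.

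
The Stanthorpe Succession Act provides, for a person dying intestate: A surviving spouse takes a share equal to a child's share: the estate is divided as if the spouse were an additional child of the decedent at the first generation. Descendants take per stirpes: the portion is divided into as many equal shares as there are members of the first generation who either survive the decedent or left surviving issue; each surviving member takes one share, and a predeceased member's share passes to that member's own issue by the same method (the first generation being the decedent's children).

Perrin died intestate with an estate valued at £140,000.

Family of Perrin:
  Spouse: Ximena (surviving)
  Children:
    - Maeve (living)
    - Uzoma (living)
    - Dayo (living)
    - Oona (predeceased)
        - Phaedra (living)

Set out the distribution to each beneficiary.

The spouse counts as an additional share at the children's level, so there are 5 primary shares of £28,000. Ximena takes one such share (£28,000).
The children's combined portion (£112,000) is divided into 4 shares of £28,000: Maeve, Uzoma, and Dayo each take £28,000; Oona's £28,000 share passes to Oona's issue.
Oona's share (£28,000) passes entirely to Phaedra.

Ximena: £28,000; Maeve: £28,000; Uzoma: £28,000; Dayo: £28,000; Phaedra: £28,000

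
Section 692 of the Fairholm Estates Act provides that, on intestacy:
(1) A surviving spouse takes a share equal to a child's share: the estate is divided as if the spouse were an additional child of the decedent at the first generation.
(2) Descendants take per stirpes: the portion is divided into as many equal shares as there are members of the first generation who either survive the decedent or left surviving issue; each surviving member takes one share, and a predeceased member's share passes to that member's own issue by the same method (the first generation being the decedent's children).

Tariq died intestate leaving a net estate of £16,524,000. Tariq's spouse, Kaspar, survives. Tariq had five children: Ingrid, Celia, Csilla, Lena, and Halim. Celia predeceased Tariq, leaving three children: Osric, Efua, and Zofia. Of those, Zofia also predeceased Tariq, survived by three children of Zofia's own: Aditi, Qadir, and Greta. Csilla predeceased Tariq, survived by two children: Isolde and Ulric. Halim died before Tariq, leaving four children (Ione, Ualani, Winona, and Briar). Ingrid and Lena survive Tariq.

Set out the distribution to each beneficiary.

The spouse counts as an additional share at the children's level, so there are 6 primary shares of £2,754,000. Kaspar takes one such share (£2,754,000).
The children's combined portion (£13,770,000) is divided into 5 shares of £2,754,000: Ingrid and Lena each take £2,754,000; Celia's £2,754,000 share passes to Celia's issue; Csilla's £2,754,000 share passes to Csilla's issue; Halim's £2,754,000 share passes to Halim's issue.
Celia's share (£2,754,000) is divided into 3 shares of £918,000: Osric and Efua each take £918,000; Zofia's £918,000 share passes to Zofia's issue.
Zofia's share (£918,000) is divided into 3 shares of £306,000: Aditi, Qadir, and Greta each take £306,000.
Csilla's share (£2,754,000) is divided into 2 shares of £1,377,000: Isolde and Ulric each take £1,377,000.
Halim's share (£2,754,000) is divided into 4 shares of £688,500: Ione, Ualani, Winona, and Briar each take £688,500.

Kaspar: £2,754,000; Ingrid: £2,754,000; Osric: £918,000; Efua: £918,000; Aditi: £306,000; Qadir: £306,000; Greta: £306,000; Isolde: £1,377,000; Ulric: £1,377,000; Lena: £2,754,000; Ione: £688,500; Ualani: £688,500; Winona: £688,500; Briar: £688,500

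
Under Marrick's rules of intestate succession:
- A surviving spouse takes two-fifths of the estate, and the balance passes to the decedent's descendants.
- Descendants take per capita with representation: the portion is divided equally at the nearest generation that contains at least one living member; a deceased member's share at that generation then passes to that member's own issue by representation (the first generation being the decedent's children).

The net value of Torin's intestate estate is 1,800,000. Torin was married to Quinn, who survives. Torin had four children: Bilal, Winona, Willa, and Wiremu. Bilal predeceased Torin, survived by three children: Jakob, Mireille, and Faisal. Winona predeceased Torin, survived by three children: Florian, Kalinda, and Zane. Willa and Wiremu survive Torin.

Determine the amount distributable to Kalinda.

Quinn takes two-fifths of 1,800,000 = 720,000. The remaining 1,080,000 passes to the descendants.
The descendants' portion (1,080,000) is divided into 4 shares of 270,000: Willa and Wiremu each take 270,000; Bilal's 270,000 share passes to Bilal's issue; Winona's 270,000 share passes to Winona's issue.
Bilal's share (270,000) is divided into 3 shares of 90,000: Jakob, Mireille, and Faisal each take 90,000.
Winona's share (270,000) is divided into 3 shares of 90,000: Florian, Kalinda, and Zane each take 90,000.

Kalinda receives 90,000.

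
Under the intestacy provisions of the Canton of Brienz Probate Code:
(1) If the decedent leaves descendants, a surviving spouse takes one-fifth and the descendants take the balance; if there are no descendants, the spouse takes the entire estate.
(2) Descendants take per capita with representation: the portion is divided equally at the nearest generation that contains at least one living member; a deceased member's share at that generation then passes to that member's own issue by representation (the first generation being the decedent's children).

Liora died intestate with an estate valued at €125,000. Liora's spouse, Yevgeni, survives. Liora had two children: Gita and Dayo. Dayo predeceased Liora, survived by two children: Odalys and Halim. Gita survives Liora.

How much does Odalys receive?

Yevgeni takes one-fifth of €125,000 = €25,000. The remaining €100,000 passes to the descendants.
The descendants' portion (€100,000) is divided into 2 shares of €50,000: Gita takes €50,000; Dayo's €50,000 share passes to Dayo's issue.
Dayo's share (€50,000) is divided into 2 shares of €25,000: Odalys and Halim each take €25,000.

Odalys receives €25,000.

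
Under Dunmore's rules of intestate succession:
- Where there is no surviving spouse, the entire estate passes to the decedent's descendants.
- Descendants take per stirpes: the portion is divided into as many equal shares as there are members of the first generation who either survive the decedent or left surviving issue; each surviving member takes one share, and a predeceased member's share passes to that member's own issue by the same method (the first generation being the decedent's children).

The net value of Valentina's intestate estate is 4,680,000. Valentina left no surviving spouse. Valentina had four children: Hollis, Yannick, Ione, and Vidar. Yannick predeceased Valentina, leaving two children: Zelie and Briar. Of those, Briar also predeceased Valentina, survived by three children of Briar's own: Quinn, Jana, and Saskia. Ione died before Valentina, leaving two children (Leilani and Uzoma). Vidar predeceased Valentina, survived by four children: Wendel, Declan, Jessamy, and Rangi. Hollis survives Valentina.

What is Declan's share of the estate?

The entire 4,680,000 passes to the descendants.
That amount (4,680,000) is divided into 4 shares of 1,170,000: Hollis takes 1,170,000; Yannick's 1,170,000 share passes to Yannick's issue; Ione's 1,170,000 share passes to Ione's issue; Vidar's 1,170,000 share passes to Vidar's issue.
Yannick's share (1,170,000) is divided into 2 shares of 585,000: Zelie takes 585,000; Briar's 585,000 share passes to Briar's issue.
Briar's share (585,000) is divided into 3 shares of 195,000: Quinn, Jana, and Saskia each take 195,000.
Ione's share (1,170,000) is divided into 2 shares of 585,000: Leilani and Uzoma each take 585,000.
Vidar's share (1,170,000) is divided into 4 shares of 292,500: Wendel, Declan, Jessamy, and Rangi each take 292,500.

Declan receives 292,500.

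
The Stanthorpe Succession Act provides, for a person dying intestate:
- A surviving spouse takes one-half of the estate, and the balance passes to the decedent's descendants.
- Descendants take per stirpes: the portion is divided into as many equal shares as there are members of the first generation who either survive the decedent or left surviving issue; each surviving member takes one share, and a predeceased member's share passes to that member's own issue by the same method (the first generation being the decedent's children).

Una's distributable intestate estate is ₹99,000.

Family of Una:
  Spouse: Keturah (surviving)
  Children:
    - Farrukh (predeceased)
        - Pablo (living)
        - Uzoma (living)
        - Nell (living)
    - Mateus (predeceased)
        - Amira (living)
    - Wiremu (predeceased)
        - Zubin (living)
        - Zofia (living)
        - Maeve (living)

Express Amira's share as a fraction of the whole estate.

Amira receives 1/6 of the estate.

Keturah takes one-half of ₹99,000 = ₹49,500. The remaining ₹49,500 passes to the descendants.
The descendants' portion (₹49,500) is divided into 3 shares of ₹16,500: Farrukh's ₹16,500 share passes to Farrukh's issue; Mateus's ₹16,500 share passes to Mateus's issue; Wiremu's ₹16,500 share passes to Wiremu's issue.
Farrukh's share (₹16,500) is divided into 3 shares of ₹5,500: Pablo, Uzoma, and Nell each take ₹5,500.
Mateus's share (₹16,500) passes entirely to Amira.
Wiremu's share (₹16,500) is divided into 3 shares of ₹5,500: Zubin, Zofia, and Maeve each take ₹5,500.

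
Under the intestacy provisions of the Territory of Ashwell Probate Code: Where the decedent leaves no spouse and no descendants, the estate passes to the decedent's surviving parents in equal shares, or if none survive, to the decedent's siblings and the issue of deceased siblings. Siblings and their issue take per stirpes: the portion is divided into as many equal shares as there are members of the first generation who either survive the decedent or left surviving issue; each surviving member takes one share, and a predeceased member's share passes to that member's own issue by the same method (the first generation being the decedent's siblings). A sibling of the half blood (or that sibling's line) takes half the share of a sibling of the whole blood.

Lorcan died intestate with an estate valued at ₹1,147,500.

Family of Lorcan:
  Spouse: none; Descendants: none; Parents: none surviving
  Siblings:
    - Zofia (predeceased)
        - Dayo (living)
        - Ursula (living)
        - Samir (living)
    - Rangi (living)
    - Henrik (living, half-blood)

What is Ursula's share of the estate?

The entire ₹1,147,500 passes to the siblings and their issue.
Counting each half-blood sibling's line as half a unit, there are 5/2 units in ₹1,147,500, so one unit is ₹459,000. Whole-blood lines (Zofia and Rangi) take ₹459,000 each; half-blood lines (Henrik) take ₹229,500 each.
Zofia's share (₹459,000) is divided into 3 shares of ₹153,000: Dayo, Ursula, and Samir each take ₹153,000.

Ursula receives ₹153,000.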